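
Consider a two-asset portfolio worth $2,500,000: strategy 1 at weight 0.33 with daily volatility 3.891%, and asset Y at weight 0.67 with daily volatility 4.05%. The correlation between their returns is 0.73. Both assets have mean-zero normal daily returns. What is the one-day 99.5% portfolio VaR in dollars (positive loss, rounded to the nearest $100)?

$241,800

σ_p² = 0.33²·3.891² + 0.67²·4.05² + 2·0.73·0.33·0.67·3.891·4.05 = 14.0988 (%²).
σ_p = √14.0988 = 3.755%.
At 99.5%, z = 2.576.
VaR = 2.576 × 3.755% = 9.673%; on $2,500,000 that is $241,825.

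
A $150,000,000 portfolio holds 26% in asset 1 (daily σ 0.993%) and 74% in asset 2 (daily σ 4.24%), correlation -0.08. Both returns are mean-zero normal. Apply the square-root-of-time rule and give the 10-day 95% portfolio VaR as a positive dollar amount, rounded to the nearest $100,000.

σ_p = √(0.26²·0.993² + 0.74²·4.24² + 2·-0.08·0.26·0.74·0.993·4.24) = 3.128%.
σ_{10d} = 3.128% × √10 = 9.892%.
z(95%) = 1.645.
VaR = 1.645 × 9.892% = 16.272%; on $150,000,000 that is $24,408,000.

$24,400,000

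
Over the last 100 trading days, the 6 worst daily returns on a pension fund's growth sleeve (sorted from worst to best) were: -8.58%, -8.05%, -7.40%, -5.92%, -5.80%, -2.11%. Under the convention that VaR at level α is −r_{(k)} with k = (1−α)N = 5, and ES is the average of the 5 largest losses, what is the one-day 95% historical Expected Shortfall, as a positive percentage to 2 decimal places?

7.15%

The 5 worst returns sum to -35.75%.
ES = −(-35.75%) / 5 = 7.15%.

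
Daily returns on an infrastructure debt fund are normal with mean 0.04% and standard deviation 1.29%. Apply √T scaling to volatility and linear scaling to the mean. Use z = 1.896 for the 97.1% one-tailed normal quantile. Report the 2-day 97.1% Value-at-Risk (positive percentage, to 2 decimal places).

3.38%

σ_{2d} = 1.29% × √2 = 1.824%; μ_{2d} = 2 × 0.04% = 0.080%.
VaR = −(0.080%) + 1.896 × 1.824% = 3.378%.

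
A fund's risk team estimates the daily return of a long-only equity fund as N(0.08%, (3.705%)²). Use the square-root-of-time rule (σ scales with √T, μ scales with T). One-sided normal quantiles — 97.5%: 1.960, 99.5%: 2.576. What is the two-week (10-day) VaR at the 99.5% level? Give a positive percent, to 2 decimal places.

29.38%

σ_{10d} = 3.705% × √10 = 11.716%; μ_{10d} = 10 × 0.08% = 0.800%.
VaR = −(0.800%) + 2.576 × 11.716% = 29.380%.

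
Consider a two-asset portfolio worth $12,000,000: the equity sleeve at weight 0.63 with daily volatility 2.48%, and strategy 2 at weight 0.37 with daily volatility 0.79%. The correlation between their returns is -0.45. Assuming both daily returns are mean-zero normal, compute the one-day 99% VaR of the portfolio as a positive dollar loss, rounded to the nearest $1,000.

σ_p² = 0.63²·2.48² + 0.37²·0.79² + 2·-0.45·0.63·0.37·2.48·0.79 = 2.1155 (%²).
σ_p = √2.1155 = 1.454%.
At 99%, z = 2.326.
VaR = 2.326 × 1.454% = 3.382%; on $12,000,000 that is $405,840.

$406,000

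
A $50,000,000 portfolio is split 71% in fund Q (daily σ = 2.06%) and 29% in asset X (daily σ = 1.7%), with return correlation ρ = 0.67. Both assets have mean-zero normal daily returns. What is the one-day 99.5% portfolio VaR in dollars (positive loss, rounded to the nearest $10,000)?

σ_p² = 0.71²·2.06² + 0.29²·1.7² + 2·0.67·0.71·0.29·2.06·1.7 = 3.3485 (%²).
σ_p = √3.3485 = 1.830%.
At 99.5%, z = 2.576.
VaR = 2.576 × 1.830% = 4.714%; on $50,000,000 that is $2,357,000.

$2,360,000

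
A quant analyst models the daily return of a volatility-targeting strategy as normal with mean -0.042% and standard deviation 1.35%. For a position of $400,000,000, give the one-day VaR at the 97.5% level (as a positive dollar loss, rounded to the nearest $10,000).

At 97.5% one-sided, z = 1.960.
VaR = −μ + z·σ = −(-0.042%) + 1.960 × 1.35% = 2.688%.
On $400,000,000: 0.02688 × $400,000,000 = $10,752,000.

$10,750,000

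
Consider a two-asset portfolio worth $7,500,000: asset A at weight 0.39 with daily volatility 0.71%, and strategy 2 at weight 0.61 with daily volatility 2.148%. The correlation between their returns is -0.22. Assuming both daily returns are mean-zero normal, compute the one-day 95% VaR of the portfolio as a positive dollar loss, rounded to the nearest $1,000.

$158,000

σ_p² = 0.39²·0.71² + 0.61²·2.148² + 2·-0.22·0.39·0.61·0.71·2.148 = 1.6339 (%²).
σ_p = √1.6339 = 1.278%.
At 95%, z = 1.645.
VaR = 1.645 × 1.278% = 2.102%; on $7,500,000 that is $157,650.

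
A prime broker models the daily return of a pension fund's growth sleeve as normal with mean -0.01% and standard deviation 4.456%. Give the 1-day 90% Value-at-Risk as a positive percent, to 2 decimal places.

At 90% one-sided, z = 1.282.
VaR = −μ + z·σ = −(-0.01%) + 1.282 × 4.456% = 5.723%.

5.72%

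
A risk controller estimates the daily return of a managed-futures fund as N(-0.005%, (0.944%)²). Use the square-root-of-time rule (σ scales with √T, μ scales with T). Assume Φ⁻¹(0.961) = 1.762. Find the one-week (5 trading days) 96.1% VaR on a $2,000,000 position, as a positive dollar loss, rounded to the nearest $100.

$74,900

σ_{5d} = 0.944% × √5 = 2.111%; μ_{5d} = 5 × -0.005% = -0.025%.
VaR = −(-0.025%) + 1.762 × 2.111% = 3.745%.
On $2,000,000: 0.03745 × $2,000,000 = $74,900.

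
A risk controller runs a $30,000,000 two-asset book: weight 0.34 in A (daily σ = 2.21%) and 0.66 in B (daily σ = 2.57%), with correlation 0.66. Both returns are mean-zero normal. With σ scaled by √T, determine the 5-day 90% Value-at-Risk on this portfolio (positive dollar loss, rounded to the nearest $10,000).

$1,950,000

σ_p = √(0.34²·2.21² + 0.66²·2.57² + 2·0.66·0.34·0.66·2.21·2.57) = 2.264%.
σ_{5d} = 2.264% × √5 = 5.062%.
z(90%) = 1.282.
VaR = 1.282 × 5.062% = 6.489%; on $30,000,000 that is $1,946,700.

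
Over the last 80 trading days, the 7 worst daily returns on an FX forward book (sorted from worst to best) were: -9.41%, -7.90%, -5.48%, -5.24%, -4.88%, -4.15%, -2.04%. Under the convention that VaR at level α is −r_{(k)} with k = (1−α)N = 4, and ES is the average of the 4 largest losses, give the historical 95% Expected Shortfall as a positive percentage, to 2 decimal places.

The 4 worst returns sum to -28.03%.
ES = −(-28.03%) / 4 = 7.0075% ≈ 7.01%.

7.01%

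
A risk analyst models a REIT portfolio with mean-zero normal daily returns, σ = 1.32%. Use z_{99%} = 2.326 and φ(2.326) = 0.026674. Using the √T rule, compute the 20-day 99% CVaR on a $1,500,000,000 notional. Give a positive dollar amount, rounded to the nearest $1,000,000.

σ_{20d} = 1.32% × √20 = 5.903%.
ES multiplier = φ(z)/(1−α) = 0.026674/0.01 = 2.667.
ES = 5.903% × 2.667 = 15.743%; on $1,500,000,000: $236,145,000.

$236,000,000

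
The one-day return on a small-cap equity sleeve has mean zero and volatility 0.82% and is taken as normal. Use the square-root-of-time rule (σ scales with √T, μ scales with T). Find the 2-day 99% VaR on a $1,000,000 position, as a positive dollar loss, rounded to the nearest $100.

$27,000

At 99%, z = 2.326.
σ_{2d} = 0.82% × √2 = 1.160%.
VaR = 2.326 × 1.160% = 2.698%.
On $1,000,000: 0.02698 × $1,000,000 = $26,980.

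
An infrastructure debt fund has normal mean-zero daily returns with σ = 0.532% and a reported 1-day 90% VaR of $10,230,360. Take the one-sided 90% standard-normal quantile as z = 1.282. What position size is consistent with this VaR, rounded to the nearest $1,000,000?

VaR as a fraction of value: z·σ = 1.282 × 0.532% = 0.682024%.
Position = $10,230,360 / 0.00682024 = $1,500,000,000.

$1,500,000,000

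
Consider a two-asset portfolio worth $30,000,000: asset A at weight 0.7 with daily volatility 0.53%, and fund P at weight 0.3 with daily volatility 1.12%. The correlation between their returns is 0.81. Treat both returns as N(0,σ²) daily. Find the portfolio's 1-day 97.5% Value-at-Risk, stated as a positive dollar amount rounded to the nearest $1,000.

σ_p² = 0.7²·0.53² + 0.3²·1.12² + 2·0.81·0.7·0.3·0.53·1.12 = 0.4525 (%²).
σ_p = √0.4525 = 0.673%.
At 97.5%, z = 1.960.
VaR = 1.960 × 0.673% = 1.319%; on $30,000,000 that is $395,700.

$396,000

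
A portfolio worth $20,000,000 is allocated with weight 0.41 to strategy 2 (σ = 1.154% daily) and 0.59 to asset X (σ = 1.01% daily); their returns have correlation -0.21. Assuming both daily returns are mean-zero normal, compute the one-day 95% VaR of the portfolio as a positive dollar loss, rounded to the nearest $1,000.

$223,000

σ_p² = 0.41²·1.154² + 0.59²·1.01² + 2·-0.21·0.41·0.59·1.154·1.01 = 0.4605 (%²).
σ_p = √0.4605 = 0.679%.
At 95%, z = 1.645.
VaR = 1.645 × 0.679% = 1.117%; on $20,000,000 that is $223,400.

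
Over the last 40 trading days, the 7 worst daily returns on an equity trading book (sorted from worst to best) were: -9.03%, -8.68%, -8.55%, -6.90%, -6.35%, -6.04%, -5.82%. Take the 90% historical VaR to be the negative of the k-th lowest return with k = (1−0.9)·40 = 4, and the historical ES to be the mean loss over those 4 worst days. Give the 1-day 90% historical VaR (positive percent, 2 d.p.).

6.90%

k = 4; the 4th lowest return is -6.90%, so VaR = 6.90%.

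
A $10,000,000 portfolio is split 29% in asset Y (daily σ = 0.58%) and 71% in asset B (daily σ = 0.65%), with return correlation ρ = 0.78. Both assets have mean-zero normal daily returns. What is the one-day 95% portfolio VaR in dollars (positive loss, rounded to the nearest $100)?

$99,000

σ_p² = 0.29²·0.58² + 0.71²·0.65² + 2·0.78·0.29·0.71·0.58·0.65 = 0.3624 (%²).
σ_p = √0.3624 = 0.602%.
At 95%, z = 1.645.
VaR = 1.645 × 0.602% = 0.990%; on $10,000,000 that is $99,000.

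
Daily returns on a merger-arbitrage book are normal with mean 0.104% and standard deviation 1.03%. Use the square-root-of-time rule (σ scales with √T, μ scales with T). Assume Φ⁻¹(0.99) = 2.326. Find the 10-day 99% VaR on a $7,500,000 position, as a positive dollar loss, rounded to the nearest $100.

$490,200

σ_{10d} = 1.03% × √10 = 3.257%; μ_{10d} = 10 × 0.104% = 1.040%.
VaR = −(1.040%) + 2.326 × 3.257% = 6.536%.
On $7,500,000: 0.06536 × $7,500,000 = $490,200.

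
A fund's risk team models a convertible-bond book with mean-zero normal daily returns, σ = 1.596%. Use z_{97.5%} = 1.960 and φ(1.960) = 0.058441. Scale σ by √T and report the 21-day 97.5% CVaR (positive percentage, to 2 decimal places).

σ_{21d} = 1.596% × √21 = 7.314%.
ES multiplier = φ(z)/(1−α) = 0.058441/0.025 = 2.338.
ES = 7.314% × 2.338 = 17.100%.

17.10%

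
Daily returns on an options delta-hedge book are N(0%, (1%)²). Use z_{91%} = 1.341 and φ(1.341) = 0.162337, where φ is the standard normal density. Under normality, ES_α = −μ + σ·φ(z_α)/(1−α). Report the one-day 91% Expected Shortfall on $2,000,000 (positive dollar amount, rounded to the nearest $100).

$36,100

Tail multiplier: φ(z)/(1−α) = 0.162337 / 0.09 = 1.804.
ES = 1% × 1.804 = 1.804%.
On $2,000,000: 0.01804 × $2,000,000 = $36,080.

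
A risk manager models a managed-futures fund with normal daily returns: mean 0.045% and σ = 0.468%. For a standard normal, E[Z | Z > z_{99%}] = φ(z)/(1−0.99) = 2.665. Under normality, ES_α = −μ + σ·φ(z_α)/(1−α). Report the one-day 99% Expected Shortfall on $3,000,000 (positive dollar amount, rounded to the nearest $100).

$36,100

ES = −(0.045%) + 0.468% × 2.665 = 1.202%.
On $3,000,000: 0.01202 × $3,000,000 = $36,060.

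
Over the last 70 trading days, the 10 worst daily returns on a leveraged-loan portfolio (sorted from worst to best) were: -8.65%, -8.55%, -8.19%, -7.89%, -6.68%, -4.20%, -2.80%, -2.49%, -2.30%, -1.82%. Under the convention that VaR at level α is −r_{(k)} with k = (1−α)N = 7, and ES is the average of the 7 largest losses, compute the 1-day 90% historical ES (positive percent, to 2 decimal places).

The 7 worst returns sum to -46.96%.
ES = −(-46.96%) / 7 = 6.7085…% ≈ 6.71%.

6.71%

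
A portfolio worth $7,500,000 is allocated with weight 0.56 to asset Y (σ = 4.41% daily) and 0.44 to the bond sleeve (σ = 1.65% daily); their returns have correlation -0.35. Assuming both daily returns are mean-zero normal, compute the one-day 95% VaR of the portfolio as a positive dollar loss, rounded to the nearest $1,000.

σ_p² = 0.56²·4.41² + 0.44²·1.65² + 2·-0.35·0.56·0.44·4.41·1.65 = 5.3709 (%²).
σ_p = √5.3709 = 2.318%.
At 95%, z = 1.645.
VaR = 1.645 × 2.318% = 3.813%; on $7,500,000 that is $285,975.

$286,000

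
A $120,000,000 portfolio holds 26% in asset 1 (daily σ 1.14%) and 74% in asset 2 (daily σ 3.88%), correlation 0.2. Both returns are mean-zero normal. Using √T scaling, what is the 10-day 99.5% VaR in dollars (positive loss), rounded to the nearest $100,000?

$28,800,000

σ_p = √(0.26²·1.14² + 0.74²·3.88² + 2·0.2·0.26·0.74·1.14·3.88) = 2.945%.
σ_{10d} = 2.945% × √10 = 9.313%.
z(99.5%) = 2.576.
VaR = 2.576 × 9.313% = 23.990%; on $120,000,000 that is $28,788,000.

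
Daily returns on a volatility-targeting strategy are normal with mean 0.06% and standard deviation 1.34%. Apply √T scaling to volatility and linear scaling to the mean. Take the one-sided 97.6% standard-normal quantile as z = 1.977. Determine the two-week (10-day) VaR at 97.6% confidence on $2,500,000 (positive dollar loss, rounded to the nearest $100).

σ_{10d} = 1.34% × √10 = 4.237%; μ_{10d} = 10 × 0.06% = 0.600%.
VaR = −(0.600%) + 1.977 × 4.237% = 7.777%.
On $2,500,000: 0.07777 × $2,500,000 = $194,425.

$194,400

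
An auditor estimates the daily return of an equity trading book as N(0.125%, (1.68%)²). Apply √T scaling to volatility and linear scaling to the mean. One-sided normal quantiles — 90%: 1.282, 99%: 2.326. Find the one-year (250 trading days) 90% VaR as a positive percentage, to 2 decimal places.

2.80%

σ_{250d} = 1.68% × √250 = 26.563%; μ_{250d} = 250 × 0.125% = 31.250%.
VaR = −(31.250%) + 1.282 × 26.563% = 2.804%.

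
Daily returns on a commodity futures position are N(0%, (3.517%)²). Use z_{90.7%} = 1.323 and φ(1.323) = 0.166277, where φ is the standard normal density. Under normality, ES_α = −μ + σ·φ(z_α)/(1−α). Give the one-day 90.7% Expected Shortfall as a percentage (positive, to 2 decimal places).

6.29%

Tail multiplier: φ(z)/(1−α) = 0.166277 / 0.093 = 1.788.
ES = 3.517% × 1.788 = 6.288%.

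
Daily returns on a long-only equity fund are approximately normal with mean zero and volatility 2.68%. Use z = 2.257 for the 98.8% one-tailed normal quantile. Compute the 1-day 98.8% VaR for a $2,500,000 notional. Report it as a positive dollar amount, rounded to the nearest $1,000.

VaR = z·σ = 2.257 × 2.68% = 6.049%.
On $2,500,000: 0.06049 × $2,500,000 = $151,225.

$151,000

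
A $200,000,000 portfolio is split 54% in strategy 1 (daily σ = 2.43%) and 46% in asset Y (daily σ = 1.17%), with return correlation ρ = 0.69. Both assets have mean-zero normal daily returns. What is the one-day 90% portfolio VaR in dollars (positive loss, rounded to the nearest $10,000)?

$4,430,000

σ_p² = 0.54²·2.43² + 0.46²·1.17² + 2·0.69·0.54·0.46·2.43·1.17 = 2.9861 (%²).
σ_p = √2.9861 = 1.728%.
At 90%, z = 1.282.
VaR = 1.282 × 1.728% = 2.215%; on $200,000,000 that is $4,430,000.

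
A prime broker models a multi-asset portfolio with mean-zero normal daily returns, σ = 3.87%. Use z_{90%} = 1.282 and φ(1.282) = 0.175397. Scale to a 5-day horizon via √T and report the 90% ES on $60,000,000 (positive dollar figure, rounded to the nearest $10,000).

$9,110,000

σ_{5d} = 3.87% × √5 = 8.654%.
ES multiplier = φ(z)/(1−α) = 0.175397/0.1 = 1.754.
ES = 8.654% × 1.754 = 15.179%; on $60,000,000: $9,107,400.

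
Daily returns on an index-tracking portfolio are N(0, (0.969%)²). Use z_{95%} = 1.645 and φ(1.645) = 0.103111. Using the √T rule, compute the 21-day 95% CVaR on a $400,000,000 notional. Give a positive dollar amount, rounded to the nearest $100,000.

σ_{21d} = 0.969% × √21 = 4.441%.
ES multiplier = φ(z)/(1−α) = 0.103111/0.05 = 2.062.
ES = 4.441% × 2.062 = 9.157%; on $400,000,000: $36,628,000.

$36,600,000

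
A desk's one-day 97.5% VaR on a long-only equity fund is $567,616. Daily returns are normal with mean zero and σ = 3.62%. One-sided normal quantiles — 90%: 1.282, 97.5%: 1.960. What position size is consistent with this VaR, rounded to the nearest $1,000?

VaR as a fraction of value: z·σ = 1.960 × 3.62% = 7.0952%.
Position = $567,616 / 0.070952 = $8,000,000.

$8,000,000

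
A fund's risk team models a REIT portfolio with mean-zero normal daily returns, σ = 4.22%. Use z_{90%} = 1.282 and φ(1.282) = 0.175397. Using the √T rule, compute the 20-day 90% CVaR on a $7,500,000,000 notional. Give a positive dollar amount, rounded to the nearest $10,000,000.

$2,480,000,000

σ_{20d} = 4.22% × √20 = 18.872%.
ES multiplier = φ(z)/(1−α) = 0.175397/0.1 = 1.754.
ES = 18.872% × 1.754 = 33.101%; on $7,500,000,000: $2,482,575,000.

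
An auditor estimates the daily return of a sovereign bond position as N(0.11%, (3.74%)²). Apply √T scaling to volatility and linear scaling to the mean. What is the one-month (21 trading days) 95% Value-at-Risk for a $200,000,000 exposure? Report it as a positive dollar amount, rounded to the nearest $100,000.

At 95%, z = 1.645.
σ_{21d} = 3.74% × √21 = 17.139%; μ_{21d} = 21 × 0.11% = 2.310%.
VaR = −(2.310%) + 1.645 × 17.139% = 25.884%.
On $200,000,000: 0.25884 × $200,000,000 = $51,768,000.

$51,800,000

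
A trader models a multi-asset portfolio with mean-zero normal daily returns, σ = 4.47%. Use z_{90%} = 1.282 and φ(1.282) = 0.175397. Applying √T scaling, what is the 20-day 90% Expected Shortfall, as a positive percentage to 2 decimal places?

σ_{20d} = 4.47% × √20 = 19.990%.
ES multiplier = φ(z)/(1−α) = 0.175397/0.1 = 1.754.
ES = 19.990% × 1.754 = 35.062%.

35.06%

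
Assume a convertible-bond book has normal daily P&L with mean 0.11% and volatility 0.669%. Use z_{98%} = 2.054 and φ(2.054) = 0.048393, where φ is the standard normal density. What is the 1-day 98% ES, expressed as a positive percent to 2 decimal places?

1.51%

Tail multiplier: φ(z)/(1−α) = 0.048393 / 0.02 = 2.420.
ES = −(0.11%) + 0.669% × 2.420 = 1.509%.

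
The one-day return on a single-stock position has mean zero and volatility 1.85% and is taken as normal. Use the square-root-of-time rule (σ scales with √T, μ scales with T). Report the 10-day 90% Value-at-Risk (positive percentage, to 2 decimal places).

At 90%, z = 1.282.
σ_{10d} = 1.85% × √10 = 5.850%.
VaR = 1.282 × 5.850% = 7.500%.

7.50%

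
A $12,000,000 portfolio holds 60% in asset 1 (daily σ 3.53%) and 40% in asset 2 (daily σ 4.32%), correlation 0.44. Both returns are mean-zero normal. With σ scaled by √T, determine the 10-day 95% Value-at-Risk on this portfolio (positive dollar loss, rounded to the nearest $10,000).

$2,040,000

σ_p = √(0.6²·3.53² + 0.4²·4.32² + 2·0.44·0.6·0.4·3.53·4.32) = 3.270%.
σ_{10d} = 3.270% × √10 = 10.341%.
z(95%) = 1.645.
VaR = 1.645 × 10.341% = 17.011%; on $12,000,000 that is $2,041,320.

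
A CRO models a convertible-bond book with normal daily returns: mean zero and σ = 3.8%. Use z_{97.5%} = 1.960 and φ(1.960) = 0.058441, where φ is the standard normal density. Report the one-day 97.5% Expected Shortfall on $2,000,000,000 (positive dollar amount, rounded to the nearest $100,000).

$177,700,000

Tail multiplier: φ(z)/(1−α) = 0.058441 / 0.025 = 2.338.
ES = 3.8% × 2.338 = 8.884%.
On $2,000,000,000: 0.08884 × $2,000,000,000 = $177,680,000.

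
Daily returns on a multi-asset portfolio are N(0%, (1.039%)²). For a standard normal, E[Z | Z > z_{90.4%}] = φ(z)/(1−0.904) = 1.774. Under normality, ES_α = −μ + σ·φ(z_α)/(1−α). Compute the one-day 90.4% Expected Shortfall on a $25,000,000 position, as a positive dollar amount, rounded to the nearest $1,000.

$461,000

ES = 1.039% × 1.774 = 1.843%.
On $25,000,000: 0.01843 × $25,000,000 = $460,750.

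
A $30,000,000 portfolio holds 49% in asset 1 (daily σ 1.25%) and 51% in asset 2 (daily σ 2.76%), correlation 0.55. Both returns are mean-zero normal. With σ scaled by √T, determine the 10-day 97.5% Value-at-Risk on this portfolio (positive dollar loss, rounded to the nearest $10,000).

σ_p = √(0.49²·1.25² + 0.51²·2.76² + 2·0.55·0.49·0.51·1.25·2.76) = 1.818%.
σ_{10d} = 1.818% × √10 = 5.749%.
z(97.5%) = 1.960.
VaR = 1.960 × 5.749% = 11.268%; on $30,000,000 that is $3,380,400.

$3,380,000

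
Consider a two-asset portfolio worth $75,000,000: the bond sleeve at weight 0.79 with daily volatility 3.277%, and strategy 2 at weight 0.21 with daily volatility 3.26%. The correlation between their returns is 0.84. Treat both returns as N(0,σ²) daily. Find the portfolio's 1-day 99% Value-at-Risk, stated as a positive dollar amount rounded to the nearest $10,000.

$5,560,000

σ_p² = 0.79²·3.277² + 0.21²·3.26² + 2·0.84·0.79·0.21·3.277·3.26 = 10.1482 (%²).
σ_p = √10.1482 = 3.186%.
At 99%, z = 2.326.
VaR = 2.326 × 3.186% = 7.411%; on $75,000,000 that is $5,558,250.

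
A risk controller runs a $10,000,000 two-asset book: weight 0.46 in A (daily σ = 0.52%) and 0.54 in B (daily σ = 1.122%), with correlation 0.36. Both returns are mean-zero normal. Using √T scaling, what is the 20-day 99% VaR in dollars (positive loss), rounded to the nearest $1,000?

$756,000

σ_p = √(0.46²·0.52² + 0.54²·1.122² + 2·0.36·0.46·0.54·0.52·1.122) = 0.727%.
σ_{20d} = 0.727% × √20 = 3.251%.
z(99%) = 2.326.
VaR = 2.326 × 3.251% = 7.562%; on $10,000,000 that is $756,200.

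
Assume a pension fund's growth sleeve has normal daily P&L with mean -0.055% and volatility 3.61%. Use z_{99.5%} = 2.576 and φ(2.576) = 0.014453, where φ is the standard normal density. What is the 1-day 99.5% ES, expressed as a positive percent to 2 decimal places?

10.49%

Tail multiplier: φ(z)/(1−α) = 0.014453 / 0.005 = 2.891.
ES = −(-0.055%) + 3.61% × 2.891 = 10.492%.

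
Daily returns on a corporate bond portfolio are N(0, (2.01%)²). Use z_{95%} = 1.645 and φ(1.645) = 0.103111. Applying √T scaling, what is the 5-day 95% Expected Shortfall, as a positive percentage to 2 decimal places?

9.27%

σ_{5d} = 2.01% × √5 = 4.494%.
ES multiplier = φ(z)/(1−α) = 0.103111/0.05 = 2.062.
ES = 4.494% × 2.062 = 9.267%.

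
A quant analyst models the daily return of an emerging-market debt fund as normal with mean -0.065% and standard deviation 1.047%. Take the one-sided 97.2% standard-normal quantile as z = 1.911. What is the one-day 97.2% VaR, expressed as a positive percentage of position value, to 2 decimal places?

2.07%

VaR = −μ + z·σ = −(-0.065%) + 1.911 × 1.047% = 2.066%.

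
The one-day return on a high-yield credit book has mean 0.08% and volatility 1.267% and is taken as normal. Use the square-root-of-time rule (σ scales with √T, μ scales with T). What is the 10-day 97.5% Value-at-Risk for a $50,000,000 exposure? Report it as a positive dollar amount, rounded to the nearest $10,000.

At 97.5%, z = 1.960.
σ_{10d} = 1.267% × √10 = 4.007%; μ_{10d} = 10 × 0.08% = 0.800%.
VaR = −(0.800%) + 1.960 × 4.007% = 7.054%.
On $50,000,000: 0.07054 × $50,000,000 = $3,527,000.

$3,530,000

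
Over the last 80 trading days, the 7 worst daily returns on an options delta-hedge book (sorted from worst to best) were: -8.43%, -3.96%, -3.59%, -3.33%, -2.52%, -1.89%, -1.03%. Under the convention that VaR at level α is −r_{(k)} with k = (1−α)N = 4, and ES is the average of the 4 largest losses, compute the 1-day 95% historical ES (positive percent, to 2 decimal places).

The 4 worst returns sum to -19.31%.
ES = −(-19.31%) / 4 = 4.8275% ≈ 4.83%.

4.83%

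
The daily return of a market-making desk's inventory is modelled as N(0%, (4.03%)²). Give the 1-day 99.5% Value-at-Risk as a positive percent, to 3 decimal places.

At 99.5% one-sided, z = 2.576.
VaR = z·σ = 2.576 × 4.03% = 10.381%.

10.381%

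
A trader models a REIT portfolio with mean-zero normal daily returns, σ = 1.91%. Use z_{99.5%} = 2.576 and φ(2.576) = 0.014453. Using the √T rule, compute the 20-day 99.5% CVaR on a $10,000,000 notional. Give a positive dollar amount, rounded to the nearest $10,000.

$2,470,000

σ_{20d} = 1.91% × √20 = 8.542%.
ES multiplier = φ(z)/(1−α) = 0.014453/0.005 = 2.891.
ES = 8.542% × 2.891 = 24.695%; on $10,000,000: $2,469,500.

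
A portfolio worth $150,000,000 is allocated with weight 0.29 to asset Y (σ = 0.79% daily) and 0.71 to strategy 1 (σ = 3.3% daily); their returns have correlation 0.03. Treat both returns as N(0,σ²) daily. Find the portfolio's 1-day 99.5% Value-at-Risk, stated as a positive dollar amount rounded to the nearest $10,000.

$9,120,000

σ_p² = 0.29²·0.79² + 0.71²·3.3² + 2·0.03·0.29·0.71·0.79·3.3 = 5.5743 (%²).
σ_p = √5.5743 = 2.361%.
At 99.5%, z = 2.576.
VaR = 2.576 × 2.361% = 6.082%; on $150,000,000 that is $9,123,000.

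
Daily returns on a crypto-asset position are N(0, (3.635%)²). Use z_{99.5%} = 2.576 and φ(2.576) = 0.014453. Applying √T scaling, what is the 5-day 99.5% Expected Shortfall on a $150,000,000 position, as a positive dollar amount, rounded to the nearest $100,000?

σ_{5d} = 3.635% × √5 = 8.128%.
ES multiplier = φ(z)/(1−α) = 0.014453/0.005 = 2.891.
ES = 8.128% × 2.891 = 23.498%; on $150,000,000: $35,247,000.

$35,200,000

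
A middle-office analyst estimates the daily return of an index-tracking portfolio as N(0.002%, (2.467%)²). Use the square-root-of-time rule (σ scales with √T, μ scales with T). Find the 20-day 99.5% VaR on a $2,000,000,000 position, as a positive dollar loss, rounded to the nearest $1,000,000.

At 99.5%, z = 2.576.
σ_{20d} = 2.467% × √20 = 11.033%; μ_{20d} = 20 × 0.002% = 0.040%.
VaR = −(0.040%) + 2.576 × 11.033% = 28.381%.
On $2,000,000,000: 0.28381 × $2,000,000,000 = $567,620,000.

$568,000,000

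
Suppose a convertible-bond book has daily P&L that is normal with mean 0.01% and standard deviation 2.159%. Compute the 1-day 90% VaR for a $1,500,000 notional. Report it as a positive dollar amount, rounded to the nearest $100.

$41,400

At 90% one-sided, z = 1.282.
VaR = −μ + z·σ = −(0.01%) + 1.282 × 2.159% = 2.758%.
On $1,500,000: 0.02758 × $1,500,000 = $41,370.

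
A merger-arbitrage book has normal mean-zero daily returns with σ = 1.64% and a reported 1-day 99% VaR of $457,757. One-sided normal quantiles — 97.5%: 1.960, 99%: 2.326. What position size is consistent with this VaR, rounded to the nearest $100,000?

$12,000,000

VaR as a fraction of value: z·σ = 2.326 × 1.64% = 3.81464%.
Position = $457,757 / 0.0381464 = $12,000,005.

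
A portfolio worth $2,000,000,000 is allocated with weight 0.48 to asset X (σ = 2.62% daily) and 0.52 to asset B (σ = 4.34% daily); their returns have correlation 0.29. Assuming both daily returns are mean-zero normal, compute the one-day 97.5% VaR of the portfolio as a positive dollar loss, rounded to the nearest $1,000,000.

σ_p² = 0.48²·2.62² + 0.52²·4.34² + 2·0.29·0.48·0.52·2.62·4.34 = 8.3208 (%²).
σ_p = √8.3208 = 2.885%.
At 97.5%, z = 1.960.
VaR = 1.960 × 2.885% = 5.655%; on $2,000,000,000 that is $113,100,000.

$113,000,000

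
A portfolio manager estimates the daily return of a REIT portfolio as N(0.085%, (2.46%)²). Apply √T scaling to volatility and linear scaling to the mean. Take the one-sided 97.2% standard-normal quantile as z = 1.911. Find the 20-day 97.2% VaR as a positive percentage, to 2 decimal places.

19.32%

σ_{20d} = 2.46% × √20 = 11.001%; μ_{20d} = 20 × 0.085% = 1.700%.
VaR = −(1.700%) + 1.911 × 11.001% = 19.323%.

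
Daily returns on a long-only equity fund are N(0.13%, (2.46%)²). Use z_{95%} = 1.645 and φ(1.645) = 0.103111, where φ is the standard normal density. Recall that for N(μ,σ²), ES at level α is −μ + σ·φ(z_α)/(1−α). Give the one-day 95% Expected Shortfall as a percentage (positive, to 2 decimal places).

Tail multiplier: φ(z)/(1−α) = 0.103111 / 0.05 = 2.062.
ES = −(0.13%) + 2.46% × 2.062 = 4.943%.

4.94%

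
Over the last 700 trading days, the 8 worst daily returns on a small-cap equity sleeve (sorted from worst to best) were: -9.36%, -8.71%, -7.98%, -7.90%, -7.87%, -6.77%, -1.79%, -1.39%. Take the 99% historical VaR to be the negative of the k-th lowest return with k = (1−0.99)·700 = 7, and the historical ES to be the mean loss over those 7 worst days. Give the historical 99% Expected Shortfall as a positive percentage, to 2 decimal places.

7.20%

The 7 worst returns sum to -50.38%.
ES = −(-50.38%) / 7 = 7.1971…% ≈ 7.20%.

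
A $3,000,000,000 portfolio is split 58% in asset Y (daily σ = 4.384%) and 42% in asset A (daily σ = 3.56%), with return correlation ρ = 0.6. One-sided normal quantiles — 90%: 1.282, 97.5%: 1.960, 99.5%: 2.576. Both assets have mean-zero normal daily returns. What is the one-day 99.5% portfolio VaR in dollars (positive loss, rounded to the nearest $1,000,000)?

$281,000,000

σ_p² = 0.58²·4.384² + 0.42²·3.56² + 2·0.6·0.58·0.42·4.384·3.56 = 13.2633 (%²).
σ_p = √13.2633 = 3.642%.
VaR = 2.576 × 3.642% = 9.382%; on $3,000,000,000 that is $281,460,000.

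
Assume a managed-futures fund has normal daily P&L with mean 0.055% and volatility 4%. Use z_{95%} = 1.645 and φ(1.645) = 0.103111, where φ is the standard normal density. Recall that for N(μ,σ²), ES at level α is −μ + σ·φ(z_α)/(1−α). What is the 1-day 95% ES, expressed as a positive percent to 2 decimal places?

8.19%

Tail multiplier: φ(z)/(1−α) = 0.103111 / 0.05 = 2.062.
ES = −(0.055%) + 4% × 2.062 = 8.193%.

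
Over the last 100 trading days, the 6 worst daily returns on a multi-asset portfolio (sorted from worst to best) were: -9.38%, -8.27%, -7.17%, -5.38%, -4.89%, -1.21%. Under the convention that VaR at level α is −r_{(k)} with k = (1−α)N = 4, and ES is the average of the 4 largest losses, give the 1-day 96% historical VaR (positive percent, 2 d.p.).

5.38%

k = 4; the 4th lowest return is -5.38%, so VaR = 5.38%.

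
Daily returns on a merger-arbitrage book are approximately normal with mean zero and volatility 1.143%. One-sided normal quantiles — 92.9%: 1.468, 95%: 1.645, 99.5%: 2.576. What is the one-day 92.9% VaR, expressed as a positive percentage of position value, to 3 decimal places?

VaR = z·σ = 1.468 × 1.143% = 1.678%.

1.678%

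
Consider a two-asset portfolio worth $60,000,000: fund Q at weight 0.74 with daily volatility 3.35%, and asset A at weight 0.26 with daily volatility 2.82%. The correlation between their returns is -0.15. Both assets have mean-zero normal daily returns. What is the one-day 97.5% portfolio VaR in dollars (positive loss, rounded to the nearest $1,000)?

$2,913,000

σ_p² = 0.74²·3.35² + 0.26²·2.82² + 2·-0.15·0.74·0.26·3.35·2.82 = 6.1377 (%²).
σ_p = √6.1377 = 2.477%.
At 97.5%, z = 1.960.
VaR = 1.960 × 2.477% = 4.855%; on $60,000,000 that is $2,913,000.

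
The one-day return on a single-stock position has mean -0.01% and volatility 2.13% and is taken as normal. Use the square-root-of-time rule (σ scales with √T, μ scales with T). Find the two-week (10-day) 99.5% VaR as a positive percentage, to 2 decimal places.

At 99.5%, z = 2.576.
σ_{10d} = 2.13% × √10 = 6.736%; μ_{10d} = 10 × -0.01% = -0.100%.
VaR = −(-0.100%) + 2.576 × 6.736% = 17.452%.

17.45%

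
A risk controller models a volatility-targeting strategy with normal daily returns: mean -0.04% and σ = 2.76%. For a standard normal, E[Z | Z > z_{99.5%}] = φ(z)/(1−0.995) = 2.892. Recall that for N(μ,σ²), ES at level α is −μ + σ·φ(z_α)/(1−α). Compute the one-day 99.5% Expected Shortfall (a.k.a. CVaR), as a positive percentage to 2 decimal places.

8.02%

ES = −(-0.04%) + 2.76% × 2.892 = 8.022%.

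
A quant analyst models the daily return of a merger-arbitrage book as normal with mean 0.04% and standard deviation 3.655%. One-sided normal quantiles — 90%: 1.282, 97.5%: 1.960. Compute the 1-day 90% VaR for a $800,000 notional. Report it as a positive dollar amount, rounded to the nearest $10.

$37,170

VaR = −μ + z·σ = −(0.04%) + 1.282 × 3.655% = 4.646%.
On $800,000: 0.04646 × $800,000 = $37,168.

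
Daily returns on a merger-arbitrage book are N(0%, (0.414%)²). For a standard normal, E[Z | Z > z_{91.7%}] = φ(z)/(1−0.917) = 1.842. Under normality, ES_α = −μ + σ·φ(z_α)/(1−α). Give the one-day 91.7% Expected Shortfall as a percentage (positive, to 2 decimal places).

ES = 0.414% × 1.842 = 0.763%.

0.76%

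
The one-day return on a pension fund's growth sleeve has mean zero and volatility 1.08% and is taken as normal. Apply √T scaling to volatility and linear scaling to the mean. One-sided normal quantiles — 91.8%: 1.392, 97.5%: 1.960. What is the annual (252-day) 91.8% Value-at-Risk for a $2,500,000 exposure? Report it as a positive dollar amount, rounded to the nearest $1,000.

$597,000

σ_{252d} = 1.08% × √252 = 17.144%.
VaR = 1.392 × 17.144% = 23.864%.
On $2,500,000: 0.23864 × $2,500,000 = $596,600.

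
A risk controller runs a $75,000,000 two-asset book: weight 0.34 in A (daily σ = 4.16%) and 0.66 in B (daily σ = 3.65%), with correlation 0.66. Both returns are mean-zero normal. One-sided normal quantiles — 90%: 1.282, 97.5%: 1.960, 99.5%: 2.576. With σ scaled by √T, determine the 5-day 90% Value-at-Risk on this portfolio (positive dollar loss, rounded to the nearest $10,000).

$7,540,000

σ_p = √(0.34²·4.16² + 0.66²·3.65² + 2·0.66·0.34·0.66·4.16·3.65) = 3.507%.
σ_{5d} = 3.507% × √5 = 7.842%.
VaR = 1.282 × 7.842% = 10.053%; on $75,000,000 that is $7,539,750.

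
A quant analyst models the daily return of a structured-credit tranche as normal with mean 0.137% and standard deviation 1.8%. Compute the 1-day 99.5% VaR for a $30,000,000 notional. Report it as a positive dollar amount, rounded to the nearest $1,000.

$1,350,000

At 99.5% one-sided, z = 2.576.
VaR = −μ + z·σ = −(0.137%) + 2.576 × 1.8% = 4.500%.
On $30,000,000: 0.04500 × $30,000,000 = $1,350,000.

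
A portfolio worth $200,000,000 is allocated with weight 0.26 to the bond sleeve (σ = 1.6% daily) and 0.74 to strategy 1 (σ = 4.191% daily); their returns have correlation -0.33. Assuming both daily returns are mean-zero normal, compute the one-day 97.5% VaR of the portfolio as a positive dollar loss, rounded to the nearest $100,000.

σ_p² = 0.26²·1.6² + 0.74²·4.191² + 2·-0.33·0.26·0.74·1.6·4.191 = 8.9399 (%²).
σ_p = √8.9399 = 2.990%.
At 97.5%, z = 1.960.
VaR = 1.960 × 2.990% = 5.860%; on $200,000,000 that is $11,720,000.

$11,700,000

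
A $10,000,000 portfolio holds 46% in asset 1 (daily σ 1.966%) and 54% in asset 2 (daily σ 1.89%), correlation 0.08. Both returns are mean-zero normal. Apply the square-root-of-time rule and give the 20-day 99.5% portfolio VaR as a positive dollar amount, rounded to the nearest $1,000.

σ_p = √(0.46²·1.966² + 0.54²·1.89² + 2·0.08·0.46·0.54·1.966·1.89) = 1.417%.
σ_{20d} = 1.417% × √20 = 6.337%.
z(99.5%) = 2.576.
VaR = 2.576 × 6.337% = 16.324%; on $10,000,000 that is $1,632,400.

$1,632,000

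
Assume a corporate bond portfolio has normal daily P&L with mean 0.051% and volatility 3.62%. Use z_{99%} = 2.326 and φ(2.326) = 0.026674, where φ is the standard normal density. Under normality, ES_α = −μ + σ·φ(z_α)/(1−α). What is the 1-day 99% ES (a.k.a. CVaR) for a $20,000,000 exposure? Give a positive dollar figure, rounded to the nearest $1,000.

$1,921,000

Tail multiplier: φ(z)/(1−α) = 0.026674 / 0.01 = 2.667.
ES = −(0.051%) + 3.62% × 2.667 = 9.604%.
On $20,000,000: 0.09604 × $20,000,000 = $1,920,800.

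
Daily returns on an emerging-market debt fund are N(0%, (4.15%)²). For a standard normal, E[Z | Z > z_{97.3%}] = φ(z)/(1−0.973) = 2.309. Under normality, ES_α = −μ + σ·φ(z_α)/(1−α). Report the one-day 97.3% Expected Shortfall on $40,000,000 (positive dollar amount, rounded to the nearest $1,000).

$3,833,000

ES = 4.15% × 2.309 = 9.582%.
On $40,000,000: 0.09582 × $40,000,000 = $3,832,800.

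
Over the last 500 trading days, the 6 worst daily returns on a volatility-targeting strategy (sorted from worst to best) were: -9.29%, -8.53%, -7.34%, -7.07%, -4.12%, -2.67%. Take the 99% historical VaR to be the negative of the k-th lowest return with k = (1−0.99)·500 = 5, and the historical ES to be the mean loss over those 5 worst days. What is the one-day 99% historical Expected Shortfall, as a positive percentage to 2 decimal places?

The 5 worst returns sum to -36.35%.
ES = −(-36.35%) / 5 = 7.27%.

7.27%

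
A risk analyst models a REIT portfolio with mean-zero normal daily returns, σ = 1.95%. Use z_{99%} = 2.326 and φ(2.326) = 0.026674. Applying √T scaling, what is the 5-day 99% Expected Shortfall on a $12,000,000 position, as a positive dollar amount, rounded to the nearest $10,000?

σ_{5d} = 1.95% × √5 = 4.360%.
ES multiplier = φ(z)/(1−α) = 0.026674/0.01 = 2.667.
ES = 4.360% × 2.667 = 11.628%; on $12,000,000: $1,395,360.

$1,400,000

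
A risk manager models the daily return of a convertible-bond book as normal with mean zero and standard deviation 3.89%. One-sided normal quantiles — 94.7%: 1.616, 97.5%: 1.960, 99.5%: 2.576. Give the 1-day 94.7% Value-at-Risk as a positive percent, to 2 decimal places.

VaR = z·σ = 1.616 × 3.89% = 6.286%.

6.29%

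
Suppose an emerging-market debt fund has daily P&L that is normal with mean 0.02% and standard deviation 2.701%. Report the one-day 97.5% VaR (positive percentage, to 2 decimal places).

At 97.5% one-sided, z = 1.960.
VaR = −μ + z·σ = −(0.02%) + 1.960 × 2.701% = 5.274%.

5.27%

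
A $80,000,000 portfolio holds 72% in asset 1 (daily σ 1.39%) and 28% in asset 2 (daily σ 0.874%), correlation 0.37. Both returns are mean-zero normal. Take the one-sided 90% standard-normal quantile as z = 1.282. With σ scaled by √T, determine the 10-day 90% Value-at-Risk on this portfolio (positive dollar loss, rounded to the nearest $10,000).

σ_p = √(0.72²·1.39² + 0.28²·0.874² + 2·0.37·0.72·0.28·1.39·0.874) = 1.115%.
σ_{10d} = 1.115% × √10 = 3.526%.
VaR = 1.282 × 3.526% = 4.520%; on $80,000,000 that is $3,616,000.

$3,620,000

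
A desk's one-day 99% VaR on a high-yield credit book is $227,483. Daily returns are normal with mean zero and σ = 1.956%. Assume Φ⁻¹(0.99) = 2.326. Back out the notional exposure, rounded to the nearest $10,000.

$5,000,000

VaR as a fraction of value: z·σ = 2.326 × 1.956% = 4.54966%.
Position = $227,483 / 0.0454966 = $5,000,004.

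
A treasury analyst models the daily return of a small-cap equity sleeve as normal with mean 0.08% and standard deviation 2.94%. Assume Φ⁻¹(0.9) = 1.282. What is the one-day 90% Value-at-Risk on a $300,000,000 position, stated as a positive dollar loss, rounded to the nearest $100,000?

$11,100,000

VaR = −μ + z·σ = −(0.08%) + 1.282 × 2.94% = 3.689%.
On $300,000,000: 0.03689 × $300,000,000 = $11,067,000.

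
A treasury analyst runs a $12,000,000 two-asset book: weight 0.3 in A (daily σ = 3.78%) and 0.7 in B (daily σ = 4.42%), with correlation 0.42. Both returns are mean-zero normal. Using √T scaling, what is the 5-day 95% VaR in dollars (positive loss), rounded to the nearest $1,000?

$1,640,000

σ_p = √(0.3²·3.78² + 0.7²·4.42² + 2·0.42·0.3·0.7·3.78·4.42) = 3.716%.
σ_{5d} = 3.716% × √5 = 8.309%.
z(95%) = 1.645.
VaR = 1.645 × 8.309% = 13.668%; on $12,000,000 that is $1,640,160.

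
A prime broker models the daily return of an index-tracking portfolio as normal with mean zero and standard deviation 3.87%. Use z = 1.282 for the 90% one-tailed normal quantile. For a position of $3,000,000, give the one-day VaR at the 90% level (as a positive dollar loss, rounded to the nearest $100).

$148,800

VaR = z·σ = 1.282 × 3.87% = 4.961%.
On $3,000,000: 0.04961 × $3,000,000 = $148,830.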